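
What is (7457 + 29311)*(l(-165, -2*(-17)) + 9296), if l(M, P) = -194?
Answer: 334662336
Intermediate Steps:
(7457 + 29311)*(l(-165, -2*(-17)) + 9296) = (7457 + 29311)*(-194 + 9296) = 36768*9102 = 334662336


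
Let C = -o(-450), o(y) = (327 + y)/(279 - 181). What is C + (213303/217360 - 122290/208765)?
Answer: 734041687591/444696171920 ≈ 1.6507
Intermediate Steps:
o(y) = 327/98 + y/98 (o(y) = (327 + y)/98 = (327 + y)*(1/98) = 327/98 + y/98)
C = 123/98 (C = -(327/98 + (1/98)*(-450)) = -(327/98 - 225/49) = -1*(-123/98) = 123/98 ≈ 1.2551)
C + (213303/217360 - 122290/208765) = 123/98 + (213303/217360 - 122290/208765) = 123/98 + (213303*(1/217360) - 122290*1/208765) = 123/98 + (213303/217360 - 24458/41753) = 123/98 + 3589849279/9075432080 = 734041687591/444696171920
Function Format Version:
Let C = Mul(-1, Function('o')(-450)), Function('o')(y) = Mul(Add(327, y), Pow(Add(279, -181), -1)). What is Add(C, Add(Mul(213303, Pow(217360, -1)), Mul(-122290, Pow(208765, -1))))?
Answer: Rational(734041687591, 444696171920) ≈ 1.6507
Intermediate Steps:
Function('o')(y) = Add(Rational(327, 98), Mul(Rational(1, 98), y)) (Function('o')(y) = Mul(Add(327, y), Pow(98, -1)) = Mul(Add(327, y), Rational(1, 98)) = Add(Rational(327, 98), Mul(Rational(1, 98), y)))
C = Rational(123, 98) (C = Mul(-1, Add(Rational(327, 98), Mul(Rational(1, 98), -450))) = Mul(-1, Add(Rational(327, 98), Rational(-225, 49))) = Mul(-1, Rational(-123, 98)) = Rational(123, 98) ≈ 1.2551)
Add(C, Add(Mul(213303, Pow(217360, -1)), Mul(-122290, Pow(208765, -1)))) = Add(Rational(123, 98), Add(Mul(213303, Pow(217360, -1)), Mul(-122290, Pow(208765, -1)))) = Add(Rational(123, 98), Add(Mul(213303, Rational(1, 217360)), Mul(-122290, Rational(1, 208765)))) = Add(Rational(123, 98), Add(Rational(213303, 217360), Rational(-24458, 41753))) = Add(Rational(123, 98), Rational(3589849279, 9075432080)) = Rational(734041687591, 444696171920)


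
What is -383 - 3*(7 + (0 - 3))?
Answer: -395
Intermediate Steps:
-383 - 3*(7 + (0 - 3)) = -383 - 3*(7 - 3) = -383 - 3*4 = -383 - 12 = -395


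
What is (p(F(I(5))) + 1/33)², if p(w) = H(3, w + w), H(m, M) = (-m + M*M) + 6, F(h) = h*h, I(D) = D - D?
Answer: 10000/1089 ≈ 9.1827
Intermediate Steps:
I(D) = 0
F(h) = h²
H(m, M) = 6 + M² - m (H(m, M) = (-m + M²) + 6 = (M² - m) + 6 = 6 + M² - m)
p(w) = 3 + 4*w² (p(w) = 6 + (w + w)² - 1*3 = 6 + (2*w)² - 3 = 6 + 4*w² - 3 = 3 + 4*w²)
(p(F(I(5))) + 1/33)² = ((3 + 4*(0²)²) + 1/33)² = ((3 + 4*0²) + 1/33)² = ((3 + 4*0) + 1/33)² = ((3 + 0) + 1/33)² = (3 + 1/33)² = (100/33)² = 10000/1089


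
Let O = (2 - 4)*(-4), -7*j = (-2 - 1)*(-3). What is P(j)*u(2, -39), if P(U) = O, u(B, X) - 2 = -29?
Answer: -216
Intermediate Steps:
j = -9/7 (j = -(-2 - 1)*(-3)/7 = -(-3)*(-3)/7 = -⅐*9 = -9/7 ≈ -1.2857)
u(B, X) = -27 (u(B, X) = 2 - 29 = -27)
O = 8 (O = -2*(-4) = 8)
P(U) = 8
P(j)*u(2, -39) = 8*(-27) = -216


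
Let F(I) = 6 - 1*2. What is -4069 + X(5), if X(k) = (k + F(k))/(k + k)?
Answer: -40681/10 ≈ -4068.1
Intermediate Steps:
F(I) = 4 (F(I) = 6 - 2 = 4)
X(k) = (4 + k)/(2*k) (X(k) = (k + 4)/(k + k) = (4 + k)/((2*k)) = (4 + k)*(1/(2*k)) = (4 + k)/(2*k))
-4069 + X(5) = -4069 + (½)*(4 + 5)/5 = -4069 + (½)*(⅕)*9 = -4069 + 9/10 = -40681/10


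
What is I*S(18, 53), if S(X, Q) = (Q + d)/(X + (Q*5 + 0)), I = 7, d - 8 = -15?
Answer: 322/283 ≈ 1.1378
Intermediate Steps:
d = -7 (d = 8 - 15 = -7)
S(X, Q) = (-7 + Q)/(X + 5*Q) (S(X, Q) = (Q - 7)/(X + (Q*5 + 0)) = (-7 + Q)/(X + (5*Q + 0)) = (-7 + Q)/(X + 5*Q))
I*S(18, 53) = 7*((-7 + 53)/(18 + 5*53)) = 7*(46/(18 + 265)) = 7*(46/283) = 322/283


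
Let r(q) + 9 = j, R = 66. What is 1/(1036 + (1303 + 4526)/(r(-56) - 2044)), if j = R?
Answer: 1987/2052703 ≈ 0.00096799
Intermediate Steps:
j = 66
r(q) = 57 (r(q) = -9 + 66 = 57)
1/(1036 + (1303 + 4526)/(r(-56) - 2044)) = 1/(1036 + (1303 + 4526)/(57 - 2044)) = 1/(1036 + 5829/(-1987)) = 1/(1036 + 5829*(-1/1987)) = 1/(1036 - 5829/1987) = 1/(2052703/1987) = 1987/2052703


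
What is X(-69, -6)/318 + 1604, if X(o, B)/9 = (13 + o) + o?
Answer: 169649/106 ≈ 1600.5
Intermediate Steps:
X(o, B) = 117 + 18*o (X(o, B) = 9*((13 + o) + o) = 9*(13 + 2*o) = 117 + 18*o)
X(-69, -6)/318 + 1604 = (117 + 18*(-69))/318 + 1604 = (117 - 1242)*(1/318) + 1604 = -1125*1/318 + 1604 = -375/106 + 1604 = 169649/106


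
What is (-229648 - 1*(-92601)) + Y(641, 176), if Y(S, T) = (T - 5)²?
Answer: -107806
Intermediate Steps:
Y(S, T) = (-5 + T)²
(-229648 - 1*(-92601)) + Y(641, 176) = (-229648 - 1*(-92601)) + (-5 + 176)² = (-229648 + 92601) + 171² = -137047 + 29241 = -107806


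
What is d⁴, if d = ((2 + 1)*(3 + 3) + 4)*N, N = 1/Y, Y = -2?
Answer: 14641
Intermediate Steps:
N = -½ (N = 1/(-2) = -½ ≈ -0.50000)
d = -11 (d = ((2 + 1)*(3 + 3) + 4)*(-½) = (3*6 + 4)*(-½) = (18 + 4)*(-½) = 22*(-½) = -11)
d⁴ = (-11)⁴ = 14641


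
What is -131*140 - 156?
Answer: -18496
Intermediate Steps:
-131*140 - 156 = -18340 - 156 = -18496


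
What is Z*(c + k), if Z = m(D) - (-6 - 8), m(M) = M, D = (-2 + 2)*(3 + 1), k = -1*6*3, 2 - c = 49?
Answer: -910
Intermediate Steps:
c = -47 (c = 2 - 1*49 = 2 - 49 = -47)
k = -18 (k = -6*3 = -18)
D = 0 (D = 0*4 = 0)
Z = 14 (Z = 0 - (-6 - 8) = 0 - 1*(-14) = 0 + 14 = 14)
Z*(c + k) = 14*(-47 - 18) = 14*(-65) = -910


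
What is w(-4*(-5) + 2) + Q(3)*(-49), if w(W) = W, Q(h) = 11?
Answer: -517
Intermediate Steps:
w(-4*(-5) + 2) + Q(3)*(-49) = (-4*(-5) + 2) + 11*(-49) = (20 + 2) - 539 = 22 - 539 = -517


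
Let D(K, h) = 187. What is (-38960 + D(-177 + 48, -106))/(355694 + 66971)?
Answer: -38773/422665 ≈ -0.091735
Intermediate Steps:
(-38960 + D(-177 + 48, -106))/(355694 + 66971) = (-38960 + 187)/(355694 + 66971) = -38773/422665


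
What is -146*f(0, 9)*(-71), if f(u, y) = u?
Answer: 0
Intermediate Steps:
-146*f(0, 9)*(-71) = -146*0*(-71) = 0*(-71) = 0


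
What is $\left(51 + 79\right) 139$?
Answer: $18070$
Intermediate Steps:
$\left(51 + 79\right) 139 = 130 \cdot 139 = 18070$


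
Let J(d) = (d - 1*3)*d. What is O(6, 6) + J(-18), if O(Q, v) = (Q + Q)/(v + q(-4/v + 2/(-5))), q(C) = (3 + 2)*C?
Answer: 396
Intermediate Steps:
q(C) = 5*C
O(Q, v) = 2*Q/(-2 + v - 20/v) (O(Q, v) = (Q + Q)/(v + 5*(-4/v + 2/(-5))) = (2*Q)/(v + 5*(-4/v + 2*(-⅕))) = (2*Q)/(v + 5*(-4/v - ⅖)) = (2*Q)/(v + 5*(-⅖ - 4/v)) = (2*Q)/(v + (-2 - 20/v)) = (2*Q)/(-2 + v - 20/v) = 2*Q/(-2 + v - 20/v))
J(d) = d*(-3 + d) (J(d) = (d - 3)*d = (-3 + d)*d = d*(-3 + d))
O(6, 6) + J(-18) = 2*6*6/(-20 + 6² - 2*6) - 18*(-3 - 18) = 2*6*6/(-20 + 36 - 12) - 18*(-21) = 2*6*6/4 + 378 = 2*6*6*(¼) + 378 = 18 + 378 = 396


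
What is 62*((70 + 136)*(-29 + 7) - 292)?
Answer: -299088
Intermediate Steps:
62*((70 + 136)*(-29 + 7) - 292) = 62*(206*(-22) - 292) = 62*(-4532 - 292) = 62*(-4824) = -299088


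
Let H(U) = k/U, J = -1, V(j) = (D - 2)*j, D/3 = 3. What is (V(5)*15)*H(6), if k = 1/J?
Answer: -175/2 ≈ -87.500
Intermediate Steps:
D = 9 (D = 3*3 = 9)
V(j) = 7*j (V(j) = (9 - 2)*j = 7*j)
k = -1 (k = 1/(-1) = -1)
H(U) = -1/U
(V(5)*15)*H(6) = ((7*5)*15)*(-1/6) = (35*15)*(-1*⅙) = 525*(-⅙) = -175/2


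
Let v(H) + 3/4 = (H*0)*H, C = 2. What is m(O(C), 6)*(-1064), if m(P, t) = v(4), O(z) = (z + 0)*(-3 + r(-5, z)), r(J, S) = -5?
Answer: 798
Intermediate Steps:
v(H) = -3/4 (v(H) = -3/4 + (H*0)*H = -3/4 + 0*H = -3/4 + 0 = -3/4)
O(z) = -8*z (O(z) = (z + 0)*(-3 - 5) = z*(-8) = -8*z)
m(P, t) = -3/4
m(O(C), 6)*(-1064) = -3/4*(-1064) = 798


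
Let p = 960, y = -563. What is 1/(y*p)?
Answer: -1/540480 ≈ -1.8502e-6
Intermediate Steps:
1/(y*p) = 1/(-563*960) = 1/(-540480) = -1/540480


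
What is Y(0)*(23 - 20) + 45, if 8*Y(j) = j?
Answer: 45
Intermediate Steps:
Y(j) = j/8
Y(0)*(23 - 20) + 45 = ((⅛)*0)*(23 - 20) + 45 = 0*3 + 45 = 0 + 45 = 45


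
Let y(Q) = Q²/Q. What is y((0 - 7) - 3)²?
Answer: 100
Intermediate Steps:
y(Q) = Q
y((0 - 7) - 3)² = ((0 - 7) - 3)² = (-7 - 3)² = (-10)² = 100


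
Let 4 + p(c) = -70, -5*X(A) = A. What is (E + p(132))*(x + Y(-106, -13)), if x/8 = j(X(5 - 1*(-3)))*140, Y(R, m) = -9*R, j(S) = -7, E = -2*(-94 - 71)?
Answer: -1762816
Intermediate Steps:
E = 330 (E = -2*(-165) = 330)
X(A) = -A/5
p(c) = -74 (p(c) = -4 - 70 = -74)
x = -7840 (x = 8*(-7*140) = 8*(-980) = -7840)
(E + p(132))*(x + Y(-106, -13)) = (330 - 74)*(-7840 - 9*(-106)) = 256*(-7840 + 954) = 256*(-6886) = -1762816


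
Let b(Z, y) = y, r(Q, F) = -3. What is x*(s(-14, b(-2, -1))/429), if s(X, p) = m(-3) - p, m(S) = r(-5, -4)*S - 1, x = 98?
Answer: 294/143 ≈ 2.0559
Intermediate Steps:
m(S) = -1 - 3*S (m(S) = -3*S - 1 = -1 - 3*S)
s(X, p) = 8 - p (s(X, p) = (-1 - 3*(-3)) - p = (-1 + 9) - p = 8 - p)
x*(s(-14, b(-2, -1))/429) = 98*((8 - 1*(-1))/429) = 98*((8 + 1)*(1/429)) = 98*(9*(1/429)) = 98*(3/143) = 294/143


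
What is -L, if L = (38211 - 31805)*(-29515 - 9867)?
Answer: 252281092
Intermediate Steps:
L = -252281092 (L = 6406*(-39382) = -252281092)
-L = -1*(-252281092) = 252281092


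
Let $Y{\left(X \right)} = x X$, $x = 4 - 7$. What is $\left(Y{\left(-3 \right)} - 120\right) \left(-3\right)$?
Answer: $333$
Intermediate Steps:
$x = -3$ ($x = 4 - 7 = -3$)
$Y{\left(X \right)} = - 3 X$
$\left(Y{\left(-3 \right)} - 120\right) \left(-3\right) = \left(\left(-3\right) \left(-3\right) - 120\right) \left(-3\right) = \left(9 - 120\right) \left(-3\right) = \left(-111\right) \left(-3\right) = 333$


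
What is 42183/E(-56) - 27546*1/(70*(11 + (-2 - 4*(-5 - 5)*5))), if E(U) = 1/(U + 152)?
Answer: 29622576147/7315 ≈ 4.0496e+6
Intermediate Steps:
E(U) = 1/(152 + U)
42183/E(-56) - 27546*1/(70*(11 + (-2 - 4*(-5 - 5)*5))) = 42183/(1/(152 - 56)) - 27546*1/(70*(11 + (-2 - 4*(-5 - 5)*5))) = 42183/(1/96) - 27546*1/(70*(11 + (-2 - 4*(-10)*5))) = 42183/(1/96) - 27546*1/(70*(11 + (-2 + 40*5))) = 42183*96 - 27546*1/(70*(11 + (-2 + 200))) = 4049568 - 27546*1/(70*(11 + 198)) = 4049568 - 27546/(70*209) = 4049568 - 27546/14630 = 4049568 - 27546*1/14630 = 4049568 - 13773/7315 = 29622576147/7315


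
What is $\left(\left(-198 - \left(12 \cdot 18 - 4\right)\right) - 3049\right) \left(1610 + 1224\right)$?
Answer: $-9802806$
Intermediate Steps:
$\left(\left(-198 - \left(12 \cdot 18 - 4\right)\right) - 3049\right) \left(1610 + 1224\right) = \left(\left(-198 - \left(216 - 4\right)\right) - 3049\right) 2834 = \left(\left(-198 - 212\right) - 3049\right) 2834 = \left(-410 - 3049\right) 2834 = \left(-3459\right) 2834 = -9802806$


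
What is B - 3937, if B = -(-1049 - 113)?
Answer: -2775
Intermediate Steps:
B = 1162 (B = -1*(-1162) = 1162)
B - 3937 = 1162 - 3937 = -2775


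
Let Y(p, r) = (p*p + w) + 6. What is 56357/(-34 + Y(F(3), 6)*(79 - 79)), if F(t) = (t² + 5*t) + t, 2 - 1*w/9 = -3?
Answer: -56357/34 ≈ -1657.6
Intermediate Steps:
w = 45 (w = 18 - 9*(-3) = 18 + 27 = 45)
F(t) = t² + 6*t
Y(p, r) = 51 + p² (Y(p, r) = (p*p + 45) + 6 = (p² + 45) + 6 = (45 + p²) + 6 = 51 + p²)
56357/(-34 + Y(F(3), 6)*(79 - 79)) = 56357/(-34 + (51 + (3*(6 + 3))²)*(79 - 79)) = 56357/(-34 + (51 + (3*9)²)*0) = 56357/(-34 + (51 + 27²)*0) = 56357/(-34 + (51 + 729)*0) = 56357/(-34 + 780*0) = 56357/(-34 + 0) = 56357/(-34) = 56357*(-1/34) = -56357/34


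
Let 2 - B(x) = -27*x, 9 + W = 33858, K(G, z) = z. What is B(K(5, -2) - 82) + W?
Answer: 31583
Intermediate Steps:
W = 33849 (W = -9 + 33858 = 33849)
B(x) = 2 + 27*x (B(x) = 2 - (-27)*x = 2 + 27*x)
B(K(5, -2) - 82) + W = (2 + 27*(-2 - 82)) + 33849 = (2 + 27*(-84)) + 33849 = (2 - 2268) + 33849 = -2266 + 33849 = 31583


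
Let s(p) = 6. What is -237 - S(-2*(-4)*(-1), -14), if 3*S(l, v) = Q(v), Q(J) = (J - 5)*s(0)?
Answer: -199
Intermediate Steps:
Q(J) = -30 + 6*J (Q(J) = (J - 5)*6 = (-5 + J)*6 = -30 + 6*J)
S(l, v) = -10 + 2*v (S(l, v) = (-30 + 6*v)/3 = -10 + 2*v)
-237 - S(-2*(-4)*(-1), -14) = -237 - (-10 + 2*(-14)) = -237 - (-10 - 28) = -237 - 1*(-38) = -237 + 38 = -199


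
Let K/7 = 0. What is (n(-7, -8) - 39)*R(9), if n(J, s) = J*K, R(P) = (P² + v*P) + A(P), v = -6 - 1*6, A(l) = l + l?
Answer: 351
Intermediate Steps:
K = 0 (K = 7*0 = 0)
A(l) = 2*l
v = -12 (v = -6 - 6 = -12)
R(P) = P² - 10*P (R(P) = (P² - 12*P) + 2*P = P² - 10*P)
n(J, s) = 0 (n(J, s) = J*0 = 0)
(n(-7, -8) - 39)*R(9) = (0 - 39)*(9*(-10 + 9)) = -351*(-1) = -39*(-9) = 351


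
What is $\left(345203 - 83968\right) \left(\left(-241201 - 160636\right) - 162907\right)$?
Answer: $-147530898840$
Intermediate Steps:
$\left(345203 - 83968\right) \left(\left(-241201 - 160636\right) - 162907\right) = 261235 \left(-401837 - 162907\right) = 261235 \left(-564744\right) = -147530898840$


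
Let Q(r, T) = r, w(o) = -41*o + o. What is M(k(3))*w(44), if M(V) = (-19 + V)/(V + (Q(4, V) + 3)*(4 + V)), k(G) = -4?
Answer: -10120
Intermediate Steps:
w(o) = -40*o
M(V) = (-19 + V)/(28 + 8*V) (M(V) = (-19 + V)/(V + (4 + 3)*(4 + V)) = (-19 + V)/(V + 7*(4 + V)) = (-19 + V)/(V + (28 + 7*V)) = (-19 + V)/(28 + 8*V))
M(k(3))*w(44) = ((-19 - 4)/(4*(7 + 2*(-4))))*(-40*44) = ((1/4)*(-23)/(7 - 8))*(-1760) = ((1/4)*(-23)/(-1))*(-1760) = ((1/4)*(-1)*(-23))*(-1760) = (23/4)*(-1760) = -10120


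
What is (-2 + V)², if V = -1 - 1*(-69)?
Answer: 4356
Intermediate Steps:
V = 68 (V = -1 + 69 = 68)
(-2 + V)² = (-2 + 68)² = 66² = 4356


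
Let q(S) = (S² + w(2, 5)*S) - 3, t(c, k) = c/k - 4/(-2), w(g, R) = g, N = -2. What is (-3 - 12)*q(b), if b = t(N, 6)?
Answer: -140/3 ≈ -46.667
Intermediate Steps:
t(c, k) = 2 + c/k (t(c, k) = c/k - 4*(-½) = c/k + 2 = 2 + c/k)
b = 5/3 (b = 2 - 2/6 = 2 - 2*⅙ = 2 - ⅓ = 5/3 ≈ 1.6667)
q(S) = -3 + S² + 2*S (q(S) = (S² + 2*S) - 3 = -3 + S² + 2*S)
(-3 - 12)*q(b) = (-3 - 12)*(-3 + (5/3)² + 2*(5/3)) = -15*(-3 + 25/9 + 10/3) = -15*28/9 = -140/3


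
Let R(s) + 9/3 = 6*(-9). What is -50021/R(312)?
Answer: 50021/57 ≈ 877.56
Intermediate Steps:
R(s) = -57 (R(s) = -3 + 6*(-9) = -3 - 54 = -57)
-50021/R(312) = -50021/(-57) = -50021*(-1/57) = 50021/57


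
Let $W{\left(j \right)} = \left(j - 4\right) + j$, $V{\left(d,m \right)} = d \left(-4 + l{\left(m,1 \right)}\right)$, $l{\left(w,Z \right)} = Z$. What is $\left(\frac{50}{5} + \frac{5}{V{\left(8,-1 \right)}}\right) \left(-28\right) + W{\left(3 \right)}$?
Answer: $- \frac{1633}{6} \approx -272.17$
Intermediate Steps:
$V{\left(d,m \right)} = - 3 d$ ($V{\left(d,m \right)} = d \left(-4 + 1\right) = d \left(-3\right) = - 3 d$)
$W{\left(j \right)} = -4 + 2 j$ ($W{\left(j \right)} = \left(-4 + j\right) + j = -4 + 2 j$)
$\left(\frac{50}{5} + \frac{5}{V{\left(8,-1 \right)}}\right) \left(-28\right) + W{\left(3 \right)} = \left(\frac{50}{5} + \frac{5}{\left(-3\right) 8}\right) \left(-28\right) + \left(-4 + 2 \cdot 3\right) = \left(50 \cdot \frac{1}{5} + \frac{5}{-24}\right) \left(-28\right) + \left(-4 + 6\right) = \left(10 + 5 \left(- \frac{1}{24}\right)\right) \left(-28\right) + 2 = \left(10 - \frac{5}{24}\right) \left(-28\right) + 2 = \frac{235}{24} \left(-28\right) + 2 = - \frac{1645}{6} + 2 = - \frac{1633}{6}$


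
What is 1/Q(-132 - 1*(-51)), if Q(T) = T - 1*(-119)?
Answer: 1/38 ≈ 0.026316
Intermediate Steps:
Q(T) = 119 + T (Q(T) = T + 119 = 119 + T)
1/Q(-132 - 1*(-51)) = 1/(119 + (-132 - 1*(-51))) = 1/(119 + (-132 + 51)) = 1/(119 - 81) = 1/38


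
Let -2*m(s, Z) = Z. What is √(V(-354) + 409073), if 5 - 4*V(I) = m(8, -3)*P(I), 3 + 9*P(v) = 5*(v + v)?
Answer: 5*√261902/4 ≈ 639.70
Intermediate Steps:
m(s, Z) = -Z/2
P(v) = -⅓ + 10*v/9 (P(v) = -⅓ + (5*(v + v))/9 = -⅓ + (5*(2*v))/9 = -⅓ + (10*v)/9 = -⅓ + 10*v/9)
V(I) = 11/8 - 5*I/12 (V(I) = 5/4 - (-½*(-3))*(-⅓ + 10*I/9)/4 = 5/4 - 3*(-⅓ + 10*I/9)/8 = 5/4 - (-½ + 5*I/3)/4 = 5/4 + (⅛ - 5*I/12) = 11/8 - 5*I/12)
√(V(-354) + 409073) = √((11/8 - 5/12*(-354)) + 409073) = √((11/8 + 295/2) + 409073) = √(1191/8 + 409073) = √(3273775/8) = 5*√261902/4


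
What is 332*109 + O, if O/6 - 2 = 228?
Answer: 37568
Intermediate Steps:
O = 1380 (O = 12 + 6*228 = 12 + 1368 = 1380)
332*109 + O = 332*109 + 1380 = 36188 + 1380 = 37568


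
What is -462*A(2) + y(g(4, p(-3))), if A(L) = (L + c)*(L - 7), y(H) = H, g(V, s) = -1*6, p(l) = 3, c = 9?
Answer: 25404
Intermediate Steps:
g(V, s) = -6
A(L) = (-7 + L)*(9 + L) (A(L) = (L + 9)*(L - 7) = (9 + L)*(-7 + L) = (-7 + L)*(9 + L))
-462*A(2) + y(g(4, p(-3))) = -462*(-63 + 2² + 2*2) - 6 = -462*(-63 + 4 + 4) - 6 = -462*(-55) - 6 = 25410 - 6 = 25404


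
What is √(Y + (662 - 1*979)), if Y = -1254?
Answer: I*√1571 ≈ 39.636*I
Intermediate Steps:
√(Y + (662 - 1*979)) = √(-1254 + (662 - 1*979)) = √(-1254 + (662 - 979)) = √(-1254 - 317) = √(-1571) = I*√1571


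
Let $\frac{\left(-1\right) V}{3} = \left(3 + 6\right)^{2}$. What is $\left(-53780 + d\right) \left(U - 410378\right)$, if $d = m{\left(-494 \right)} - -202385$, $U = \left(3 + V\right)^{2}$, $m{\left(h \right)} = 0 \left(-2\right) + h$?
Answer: $-52250302358$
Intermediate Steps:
$V = -243$ ($V = - 3 \left(3 + 6\right)^{2} = - 3 \cdot 9^{2} = \left(-3\right) 81 = -243$)
$m{\left(h \right)} = h$ ($m{\left(h \right)} = 0 + h = h$)
$U = 57600$ ($U = \left(3 - 243\right)^{2} = \left(-240\right)^{2} = 57600$)
$d = 201891$ ($d = -494 - -202385 = -494 + 202385 = 201891$)
$\left(-53780 + d\right) \left(U - 410378\right) = \left(-53780 + 201891\right) \left(57600 - 410378\right) = 148111 \left(-352778\right) = -52250302358$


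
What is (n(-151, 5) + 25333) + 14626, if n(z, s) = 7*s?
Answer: 39994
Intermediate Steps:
(n(-151, 5) + 25333) + 14626 = (7*5 + 25333) + 14626 = (35 + 25333) + 14626 = 25368 + 14626 = 39994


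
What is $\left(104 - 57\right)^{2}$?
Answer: $2209$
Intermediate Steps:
$\left(104 - 57\right)^{2} = 47^{2} = 2209$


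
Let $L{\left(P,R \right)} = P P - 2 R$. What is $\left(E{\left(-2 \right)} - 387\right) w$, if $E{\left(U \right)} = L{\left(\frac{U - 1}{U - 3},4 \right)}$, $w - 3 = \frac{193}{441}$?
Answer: $- \frac{14956856}{11025} \approx -1356.6$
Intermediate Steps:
$w = \frac{1516}{441}$ ($w = 3 + \frac{193}{441} = \frac{1516}{441} \approx 3.4376$)
$L{\left(P,R \right)} = P^{2} - 2 R$
$E{\left(U \right)} = -8 + \frac{\left(-1 + U\right)^{2}}{\left(-3 + U\right)^{2}}$ ($E{\left(U \right)} = \left(\frac{U - 1}{U - 3}\right)^{2} - 8 = \left(\frac{-1 + U}{-3 + U}\right)^{2} - 8 = \frac{\left(-1 + U\right)^{2}}{\left(-3 + U\right)^{2}} - 8 = -8 + \frac{\left(-1 + U\right)^{2}}{\left(-3 + U\right)^{2}}$)
$\left(E{\left(-2 \right)} - 387\right) w = \left(\left(-8 + \frac{\left(-1 - 2\right)^{2}}{\left(-3 - 2\right)^{2}}\right) - 387\right) \frac{1516}{441} = \left(\left(-8 + \frac{\left(-3\right)^{2}}{25}\right) - 387\right) \frac{1516}{441} = \left(\left(-8 + 9 \cdot \frac{1}{25}\right) - 387\right) \frac{1516}{441} = \left(\left(-8 + \frac{9}{25}\right) - 387\right) \frac{1516}{441} = \left(- \frac{191}{25} - 387\right) \frac{1516}{441} = \left(- \frac{9866}{25}\right) \frac{1516}{441} = - \frac{14956856}{11025}$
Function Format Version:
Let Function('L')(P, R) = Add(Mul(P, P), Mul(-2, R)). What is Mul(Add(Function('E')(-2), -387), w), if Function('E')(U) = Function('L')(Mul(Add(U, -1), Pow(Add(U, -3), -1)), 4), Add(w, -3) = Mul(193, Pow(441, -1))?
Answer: Rational(-14956856, 11025) ≈ -1356.6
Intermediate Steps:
w = Rational(1516, 441) (w = Add(3, Mul(193, Pow(441, -1))) = Add(3, Mul(193, Rational(1, 441))) = Add(3, Rational(193, 441)) = Rational(1516, 441) ≈ 3.4376)
Function('L')(P, R) = Add(Pow(P, 2), Mul(-2, R))
Function('E')(U) = Add(-8, Mul(Pow(Add(-1, U), 2), Pow(Add(-3, U), -2))) (Function('E')(U) = Add(Pow(Mul(Add(U, -1), Pow(Add(U, -3), -1)), 2), Mul(-2, 4)) = Add(Pow(Mul(Add(-1, U), Pow(Add(-3, U), -1)), 2), -8) = Add(Pow(Mul(Pow(Add(-3, U), -1), Add(-1, U)), 2), -8) = Add(Mul(Pow(Add(-1, U), 2), Pow(Add(-3, U), -2)), -8) = Add(-8, Mul(Pow(Add(-1, U), 2), Pow(Add(-3, U), -2))))
Mul(Add(Function('E')(-2), -387), w) = Mul(Add(Add(-8, Mul(Pow(Add(-1, -2), 2), Pow(Add(-3, -2), -2))), -387), Rational(1516, 441)) = Mul(Add(Add(-8, Mul(Pow(-3, 2), Pow(-5, -2))), -387), Rational(1516, 441)) = Mul(Add(Add(-8, Mul(9, Rational(1, 25))), -387), Rational(1516, 441)) = Mul(Add(Add(-8, Rational(9, 25)), -387), Rational(1516, 441)) = Mul(Add(Rational(-191, 25), -387), Rational(1516, 441)) = Mul(Rational(-9866, 25), Rational(1516, 441)) = Rational(-14956856, 11025)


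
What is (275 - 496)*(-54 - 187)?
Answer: 53261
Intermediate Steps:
(275 - 496)*(-54 - 187) = -221*(-241) = 53261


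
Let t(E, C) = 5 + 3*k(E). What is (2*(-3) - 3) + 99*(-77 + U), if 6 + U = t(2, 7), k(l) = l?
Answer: -7137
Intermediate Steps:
t(E, C) = 5 + 3*E
U = 5 (U = -6 + (5 + 3*2) = -6 + (5 + 6) = -6 + 11 = 5)
(2*(-3) - 3) + 99*(-77 + U) = (2*(-3) - 3) + 99*(-77 + 5) = (-6 - 3) + 99*(-72) = -9 - 7128 = -7137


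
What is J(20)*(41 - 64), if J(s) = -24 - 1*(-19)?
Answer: 115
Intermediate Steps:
J(s) = -5 (J(s) = -24 + 19 = -5)
J(20)*(41 - 64) = -5*(41 - 64) = -5*(-23) = 115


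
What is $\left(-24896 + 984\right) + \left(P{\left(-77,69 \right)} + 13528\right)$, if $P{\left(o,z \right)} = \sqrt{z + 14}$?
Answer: $-10384 + \sqrt{83} \approx -10375.0$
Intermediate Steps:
$P{\left(o,z \right)} = \sqrt{14 + z}$
$\left(-24896 + 984\right) + \left(P{\left(-77,69 \right)} + 13528\right) = \left(-24896 + 984\right) + \left(\sqrt{14 + 69} + 13528\right) = -23912 + \left(\sqrt{83} + 13528\right) = -23912 + \left(13528 + \sqrt{83}\right) = -10384 + \sqrt{83}$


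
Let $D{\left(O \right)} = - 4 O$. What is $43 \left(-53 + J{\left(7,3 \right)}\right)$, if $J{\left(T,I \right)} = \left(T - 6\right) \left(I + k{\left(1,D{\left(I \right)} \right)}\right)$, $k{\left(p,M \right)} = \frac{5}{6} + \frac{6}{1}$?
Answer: $- \frac{11137}{6} \approx -1856.2$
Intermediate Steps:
$k{\left(p,M \right)} = \frac{41}{6}$ ($k{\left(p,M \right)} = 5 \cdot \frac{1}{6} + 6 \cdot 1 = \frac{5}{6} + 6 = \frac{41}{6}$)
$J{\left(T,I \right)} = \left(-6 + T\right) \left(\frac{41}{6} + I\right)$ ($J{\left(T,I \right)} = \left(T - 6\right) \left(I + \frac{41}{6}\right) = \left(-6 + T\right) \left(\frac{41}{6} + I\right)$)
$43 \left(-53 + J{\left(7,3 \right)}\right) = 43 \left(-53 + \left(-41 - 18 + \frac{41}{6} \cdot 7 + 3 \cdot 7\right)\right) = 43 \left(-53 + \left(-41 - 18 + \frac{287}{6} + 21\right)\right) = 43 \left(-53 + \frac{59}{6}\right) = 43 \left(- \frac{259}{6}\right) = - \frac{11137}{6}$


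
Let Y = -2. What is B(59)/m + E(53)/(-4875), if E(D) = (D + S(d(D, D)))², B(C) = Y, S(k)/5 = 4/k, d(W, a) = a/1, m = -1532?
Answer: -2038929577/3496502750 ≈ -0.58313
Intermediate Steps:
d(W, a) = a (d(W, a) = a*1 = a)
S(k) = 20/k (S(k) = 5*(4/k) = 20/k)
B(C) = -2
E(D) = (D + 20/D)²
B(59)/m + E(53)/(-4875) = -2/(-1532) + ((20 + 53²)²/53²)/(-4875) = -2*(-1/1532) + ((20 + 2809)²/2809)*(-1/4875) = 1/766 + ((1/2809)*2829²)*(-1/4875) = 1/766 + ((1/2809)*8003241)*(-1/4875) = 1/766 + (8003241/2809)*(-1/4875) = 1/766 - 2667747/4564625 = -2038929577/3496502750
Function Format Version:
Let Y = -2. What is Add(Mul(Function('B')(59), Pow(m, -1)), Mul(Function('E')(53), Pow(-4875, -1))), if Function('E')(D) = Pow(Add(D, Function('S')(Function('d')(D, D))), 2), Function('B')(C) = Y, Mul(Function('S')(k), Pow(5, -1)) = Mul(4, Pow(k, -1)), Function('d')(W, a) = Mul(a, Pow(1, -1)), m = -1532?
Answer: Rational(-2038929577, 3496502750) ≈ -0.58313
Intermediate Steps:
Function('d')(W, a) = a (Function('d')(W, a) = Mul(a, 1) = a)
Function('S')(k) = Mul(20, Pow(k, -1)) (Function('S')(k) = Mul(5, Mul(4, Pow(k, -1))) = Mul(20, Pow(k, -1)))
Function('B')(C) = -2
Function('E')(D) = Pow(Add(D, Mul(20, Pow(D, -1))), 2)
Add(Mul(Function('B')(59), Pow(m, -1)), Mul(Function('E')(53), Pow(-4875, -1))) = Add(Mul(-2, Pow(-1532, -1)), Mul(Mul(Pow(53, -2), Pow(Add(20, Pow(53, 2)), 2)), Pow(-4875, -1))) = Add(Mul(-2, Rational(-1, 1532)), Mul(Mul(Rational(1, 2809), Pow(Add(20, 2809), 2)), Rational(-1, 4875))) = Add(Rational(1, 766), Mul(Mul(Rational(1, 2809), Pow(2829, 2)), Rational(-1, 4875))) = Add(Rational(1, 766), Mul(Mul(Rational(1, 2809), 8003241), Rational(-1, 4875))) = Add(Rational(1, 766), Mul(Rational(8003241, 2809), Rational(-1, 4875))) = Add(Rational(1, 766), Rational(-2667747, 4564625)) = Rational(-2038929577, 3496502750)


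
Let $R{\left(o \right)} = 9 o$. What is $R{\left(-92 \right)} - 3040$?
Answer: $-3868$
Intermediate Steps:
$R{\left(-92 \right)} - 3040 = 9 \left(-92\right) - 3040 = -828 - 3040 = -3868$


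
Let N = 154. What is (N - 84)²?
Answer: 4900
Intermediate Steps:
(N - 84)² = (154 - 84)² = 70² = 4900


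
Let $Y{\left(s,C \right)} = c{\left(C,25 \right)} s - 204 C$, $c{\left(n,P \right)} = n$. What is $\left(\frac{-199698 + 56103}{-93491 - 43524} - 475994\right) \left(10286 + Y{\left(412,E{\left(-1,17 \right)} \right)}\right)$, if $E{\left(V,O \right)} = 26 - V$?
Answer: $- \frac{207419881591426}{27403} \approx -7.5692 \cdot 10^{9}$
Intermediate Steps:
$Y{\left(s,C \right)} = - 204 C + C s$ ($Y{\left(s,C \right)} = C s - 204 C = - 204 C + C s$)
$\left(\frac{-199698 + 56103}{-93491 - 43524} - 475994\right) \left(10286 + Y{\left(412,E{\left(-1,17 \right)} \right)}\right) = \left(\frac{-199698 + 56103}{-93491 - 43524} - 475994\right) \left(10286 + \left(26 - -1\right) \left(-204 + 412\right)\right) = \left(- \frac{143595}{-137015} - 475994\right) \left(10286 + \left(26 + 1\right) 208\right) = \left(\left(-143595\right) \left(- \frac{1}{137015}\right) - 475994\right) \left(10286 + 27 \cdot 208\right) = \left(\frac{28719}{27403} - 475994\right) \left(10286 + 5616\right) = \left(- \frac{13043634863}{27403}\right) 15902 = - \frac{207419881591426}{27403}$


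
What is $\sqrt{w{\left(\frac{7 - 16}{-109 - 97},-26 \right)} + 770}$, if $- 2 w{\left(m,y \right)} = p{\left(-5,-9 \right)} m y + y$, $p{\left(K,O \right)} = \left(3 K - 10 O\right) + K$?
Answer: $\frac{6 \sqrt{242462}}{103} \approx 28.684$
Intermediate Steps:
$p{\left(K,O \right)} = - 10 O + 4 K$ ($p{\left(K,O \right)} = \left(- 10 O + 3 K\right) + K = - 10 O + 4 K$)
$w{\left(m,y \right)} = - \frac{y}{2} - 35 m y$ ($w{\left(m,y \right)} = - \frac{\left(\left(-10\right) \left(-9\right) + 4 \left(-5\right)\right) m y + y}{2} = - \frac{\left(90 - 20\right) m y + y}{2} = - \frac{70 m y + y}{2} = - \frac{y + 70 m y}{2} = - \frac{y}{2} - 35 m y$)
$\sqrt{w{\left(\frac{7 - 16}{-109 - 97},-26 \right)} + 770} = \sqrt{\left(- \frac{1}{2}\right) \left(-26\right) \left(1 + 70 \frac{7 - 16}{-109 - 97}\right) + 770} = \sqrt{\left(- \frac{1}{2}\right) \left(-26\right) \left(1 + 70 \left(- \frac{9}{-206}\right)\right) + 770} = \sqrt{\left(- \frac{1}{2}\right) \left(-26\right) \left(1 + 70 \left(\left(-9\right) \left(- \frac{1}{206}\right)\right)\right) + 770} = \sqrt{\left(- \frac{1}{2}\right) \left(-26\right) \left(1 + 70 \cdot \frac{9}{206}\right) + 770} = \sqrt{\left(- \frac{1}{2}\right) \left(-26\right) \left(1 + \frac{315}{103}\right) + 770} = \sqrt{\left(- \frac{1}{2}\right) \left(-26\right) \frac{418}{103} + 770} = \sqrt{\frac{5434}{103} + 770} = \sqrt{\frac{84744}{103}} = \frac{6 \sqrt{242462}}{103}$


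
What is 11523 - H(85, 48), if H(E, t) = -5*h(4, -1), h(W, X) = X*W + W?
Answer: 11523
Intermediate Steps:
h(W, X) = W + W*X (h(W, X) = W*X + W = W + W*X)
H(E, t) = 0 (H(E, t) = -20*(1 - 1) = -20*0 = -5*0 = 0)
11523 - H(85, 48) = 11523 - 1*0 = 11523 + 0 = 11523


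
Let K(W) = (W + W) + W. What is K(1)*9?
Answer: 27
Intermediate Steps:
K(W) = 3*W (K(W) = 2*W + W = 3*W)
K(1)*9 = (3*1)*9 = 3*9 = 27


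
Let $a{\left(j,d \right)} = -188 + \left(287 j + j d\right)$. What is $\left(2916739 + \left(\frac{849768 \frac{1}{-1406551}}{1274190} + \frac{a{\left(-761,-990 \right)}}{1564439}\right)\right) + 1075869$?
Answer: $\frac{1865751371729391795350613}{467301375939027485} \approx 3.9926 \cdot 10^{6}$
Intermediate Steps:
$a{\left(j,d \right)} = -188 + 287 j + d j$ ($a{\left(j,d \right)} = -188 + \left(287 j + d j\right) = -188 + 287 j + d j$)
$\left(2916739 + \left(\frac{849768 \frac{1}{-1406551}}{1274190} + \frac{a{\left(-761,-990 \right)}}{1564439}\right)\right) + 1075869 = \left(2916739 + \left(\frac{849768 \frac{1}{-1406551}}{1274190} + \frac{-188 + 287 \left(-761\right) - -753390}{1564439}\right)\right) + 1075869 = \left(2916739 + \left(849768 \left(- \frac{1}{1406551}\right) \frac{1}{1274190} + \left(-188 - 218407 + 753390\right) \frac{1}{1564439}\right)\right) + 1075869 = \left(2916739 + \left(\left(- \frac{849768}{1406551}\right) \frac{1}{1274190} + 534795 \cdot \frac{1}{1564439}\right)\right) + 1075869 = \left(2916739 + \left(- \frac{141628}{298702203115} + \frac{534795}{1564439}\right)\right) + 1075869 = \left(2916739 + \frac{159744223146519733}{467301375939027485}\right) + 1075869 = \frac{1362996307699246234091148}{467301375939027485} + 1075869 = \frac{1865751371729391795350613}{467301375939027485}$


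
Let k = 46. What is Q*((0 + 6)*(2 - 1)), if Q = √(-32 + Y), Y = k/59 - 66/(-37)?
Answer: 36*I*√3896655/2183 ≈ 32.553*I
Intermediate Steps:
Y = 5596/2183 (Y = 46/59 - 66/(-37) = 46*(1/59) - 66*(-1/37) = 46/59 + 66/37 = 5596/2183 ≈ 2.5634)
Q = 6*I*√3896655/2183 (Q = √(-32 + 5596/2183) = √(-64260/2183) = 6*I*√3896655/2183 ≈ 5.4255*I)
Q*((0 + 6)*(2 - 1)) = (6*I*√3896655/2183)*((0 + 6)*(2 - 1)) = (6*I*√3896655/2183)*(6*1) = (6*I*√3896655/2183)*6 = 36*I*√3896655/2183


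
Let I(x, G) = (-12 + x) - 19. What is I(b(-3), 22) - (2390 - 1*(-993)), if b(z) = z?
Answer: -3417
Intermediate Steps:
I(x, G) = -31 + x
I(b(-3), 22) - (2390 - 1*(-993)) = (-31 - 3) - (2390 - 1*(-993)) = -34 - (2390 + 993) = -34 - 1*3383 = -34 - 3383 = -3417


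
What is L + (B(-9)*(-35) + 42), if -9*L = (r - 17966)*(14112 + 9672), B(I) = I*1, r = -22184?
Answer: 318310271/3 ≈ 1.0610e+8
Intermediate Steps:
B(I) = I
L = 318309200/3 (L = -(-22184 - 17966)*(14112 + 9672)/9 = -(-40150)*23784/9 = -⅑*(-954927600) = 318309200/3 ≈ 1.0610e+8)
L + (B(-9)*(-35) + 42) = 318309200/3 + (-9*(-35) + 42) = 318309200/3 + (315 + 42) = 318309200/3 + 357 = 318310271/3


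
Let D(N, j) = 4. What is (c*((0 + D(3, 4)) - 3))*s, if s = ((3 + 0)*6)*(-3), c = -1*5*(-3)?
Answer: -810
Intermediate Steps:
c = 15 (c = -5*(-3) = 15)
s = -54 (s = (3*6)*(-3) = 18*(-3) = -54)
(c*((0 + D(3, 4)) - 3))*s = (15*((0 + 4) - 3))*(-54) = (15*(4 - 3))*(-54) = (15*1)*(-54) = 15*(-54) = -810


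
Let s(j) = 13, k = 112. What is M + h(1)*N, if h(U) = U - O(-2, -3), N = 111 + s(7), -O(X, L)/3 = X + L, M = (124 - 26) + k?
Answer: -1526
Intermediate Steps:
M = 210 (M = (124 - 26) + 112 = 98 + 112 = 210)
O(X, L) = -3*L - 3*X (O(X, L) = -3*(X + L) = -3*(L + X) = -3*L - 3*X)
N = 124 (N = 111 + 13 = 124)
h(U) = -15 + U (h(U) = U - (-3*(-3) - 3*(-2)) = U - (9 + 6) = U - 1*15 = U - 15 = -15 + U)
M + h(1)*N = 210 + (-15 + 1)*124 = 210 - 14*124 = 210 - 1736 = -1526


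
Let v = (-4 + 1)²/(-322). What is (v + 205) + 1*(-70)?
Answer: 43461/322 ≈ 134.97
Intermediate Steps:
v = -9/322 (v = (-3)²*(-1/322) = 9*(-1/322) = -9/322 ≈ -0.027950)
(v + 205) + 1*(-70) = (-9/322 + 205) + 1*(-70) = 66001/322 - 70 = 43461/322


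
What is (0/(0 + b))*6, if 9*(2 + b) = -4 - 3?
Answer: 0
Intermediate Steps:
b = -25/9 (b = -2 + (-4 - 3)/9 = -2 + (⅑)*(-7) = -2 - 7/9 = -25/9 ≈ -2.7778)
(0/(0 + b))*6 = (0/(0 - 25/9))*6 = (0/(-25/9))*6 = -9/25*0*6 = 0*6 = 0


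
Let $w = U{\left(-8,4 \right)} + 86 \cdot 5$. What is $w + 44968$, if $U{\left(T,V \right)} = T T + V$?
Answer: $45466$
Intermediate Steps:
$U{\left(T,V \right)} = V + T^{2}$ ($U{\left(T,V \right)} = T^{2} + V = V + T^{2}$)
$w = 498$ ($w = \left(4 + \left(-8\right)^{2}\right) + 86 \cdot 5 = \left(4 + 64\right) + 430 = 68 + 430 = 498$)
$w + 44968 = 498 + 44968 = 45466$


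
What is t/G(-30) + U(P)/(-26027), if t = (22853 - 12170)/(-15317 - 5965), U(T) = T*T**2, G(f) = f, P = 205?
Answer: -611126073451/1846355380 ≈ -330.99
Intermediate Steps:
U(T) = T**3
t = -3561/7094 (t = 10683/(-21282) = 10683*(-1/21282) = -3561/7094 ≈ -0.50197)
t/G(-30) + U(P)/(-26027) = -3561/7094/(-30) + 205**3/(-26027) = -3561/7094*(-1/30) + 8615125*(-1/26027) = 1187/70940 - 8615125/26027 = -611126073451/1846355380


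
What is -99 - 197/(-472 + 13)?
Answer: -45244/459 ≈ -98.571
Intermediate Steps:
-99 - 197/(-472 + 13) = -99 - 197/(-459) = -99 - 1/459*(-197) = -99 + 197/459 = -45244/459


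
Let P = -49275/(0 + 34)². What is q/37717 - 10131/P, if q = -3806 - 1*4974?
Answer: 147095865704/619501725 ≈ 237.44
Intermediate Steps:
P = -49275/1156 (P = -49275/(34²) = -49275/1156 ≈ -42.625)
q = -8780 (q = -3806 - 4974 = -8780)
q/37717 - 10131/P = -8780/37717 - 10131/(-49275/1156) = -8780*1/37717 - 10131*(-1156/49275) = -8780/37717 + 3903812/16425 = 147095865704/619501725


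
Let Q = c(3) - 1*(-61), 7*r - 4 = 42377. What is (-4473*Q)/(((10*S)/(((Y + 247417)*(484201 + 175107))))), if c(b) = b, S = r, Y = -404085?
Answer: 11499343626348032/23545 ≈ 4.8840e+11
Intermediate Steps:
r = 42381/7 (r = 4/7 + (⅐)*42377 = 4/7 + 42377/7 = 42381/7 ≈ 6054.4)
S = 42381/7 ≈ 6054.4
Q = 64 (Q = 3 - 1*(-61) = 3 + 61 = 64)
(-4473*Q)/(((10*S)/(((Y + 247417)*(484201 + 175107))))) = (-4473*64)/(((10*(42381/7))/(((-404085 + 247417)*(484201 + 175107))))) = -286272/(423810/(7*((-156668*659308)))) = -286272/((423810/7)/(-103292465744)) = -286272/((423810/7)*(-1/103292465744)) = -286272/(-211905/361523630104) = -286272*(-361523630104/211905) = 11499343626348032/23545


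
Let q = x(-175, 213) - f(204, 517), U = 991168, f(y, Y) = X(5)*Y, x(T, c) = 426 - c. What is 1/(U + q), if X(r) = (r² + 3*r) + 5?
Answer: 1/968116 ≈ 1.0329e-6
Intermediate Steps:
X(r) = 5 + r² + 3*r
f(y, Y) = 45*Y (f(y, Y) = (5 + 5² + 3*5)*Y = (5 + 25 + 15)*Y = 45*Y)
q = -23052 (q = (426 - 1*213) - 45*517 = (426 - 213) - 1*23265 = 213 - 23265 = -23052)
1/(U + q) = 1/(991168 - 23052) = 1/968116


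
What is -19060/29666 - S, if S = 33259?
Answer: -493340277/14833 ≈ -33260.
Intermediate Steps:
-19060/29666 - S = -19060/29666 - 1*33259 = -19060*1/29666 - 33259 = -9530/14833 - 33259 = -493340277/14833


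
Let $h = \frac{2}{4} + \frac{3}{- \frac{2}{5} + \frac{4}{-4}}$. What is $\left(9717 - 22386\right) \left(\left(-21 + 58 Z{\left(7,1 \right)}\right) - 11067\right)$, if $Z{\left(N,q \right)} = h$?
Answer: $\frac{991767327}{7} \approx 1.4168 \cdot 10^{8}$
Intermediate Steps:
$h = - \frac{23}{14}$ ($h = 2 \cdot \frac{1}{4} + \frac{3}{\left(-2\right) \frac{1}{5} + 4 \left(- \frac{1}{4}\right)} = \frac{1}{2} + \frac{3}{- \frac{2}{5} - 1} = \frac{1}{2} + \frac{3}{- \frac{7}{5}} = \frac{1}{2} + 3 \left(- \frac{5}{7}\right) = \frac{1}{2} - \frac{15}{7} = - \frac{23}{14} \approx -1.6429$)
$Z{\left(N,q \right)} = - \frac{23}{14}$
$\left(9717 - 22386\right) \left(\left(-21 + 58 Z{\left(7,1 \right)}\right) - 11067\right) = \left(9717 - 22386\right) \left(\left(-21 + 58 \left(- \frac{23}{14}\right)\right) - 11067\right) = - 12669 \left(\left(-21 - \frac{667}{7}\right) - 11067\right) = - 12669 \left(- \frac{814}{7} - 11067\right) = \left(-12669\right) \left(- \frac{78283}{7}\right) = \frac{991767327}{7}$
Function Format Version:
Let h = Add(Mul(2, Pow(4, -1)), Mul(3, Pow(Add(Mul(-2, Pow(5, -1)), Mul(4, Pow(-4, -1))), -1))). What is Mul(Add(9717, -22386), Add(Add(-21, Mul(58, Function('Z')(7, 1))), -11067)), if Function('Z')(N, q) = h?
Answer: Rational(991767327, 7) ≈ 1.4168e+8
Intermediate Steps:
h = Rational(-23, 14) (h = Add(Mul(2, Rational(1, 4)), Mul(3, Pow(Add(Mul(-2, Rational(1, 5)), Mul(4, Rational(-1, 4))), -1))) = Add(Rational(1, 2), Mul(3, Pow(Add(Rational(-2, 5), -1), -1))) = Add(Rational(1, 2), Mul(3, Pow(Rational(-7, 5), -1))) = Add(Rational(1, 2), Mul(3, Rational(-5, 7))) = Add(Rational(1, 2), Rational(-15, 7)) = Rational(-23, 14) ≈ -1.6429)
Function('Z')(N, q) = Rational(-23, 14)
Mul(Add(9717, -22386), Add(Add(-21, Mul(58, Function('Z')(7, 1))), -11067)) = Mul(Add(9717, -22386), Add(Add(-21, Mul(58, Rational(-23, 14))), -11067)) = Mul(-12669, Add(Add(-21, Rational(-667, 7)), -11067)) = Mul(-12669, Add(Rational(-814, 7), -11067)) = Mul(-12669, Rational(-78283, 7)) = Rational(991767327, 7)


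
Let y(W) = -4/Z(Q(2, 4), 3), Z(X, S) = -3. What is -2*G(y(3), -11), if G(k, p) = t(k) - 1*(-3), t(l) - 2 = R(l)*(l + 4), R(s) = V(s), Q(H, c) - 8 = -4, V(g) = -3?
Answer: 22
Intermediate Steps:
Q(H, c) = 4 (Q(H, c) = 8 - 4 = 4)
R(s) = -3
t(l) = -10 - 3*l (t(l) = 2 - 3*(l + 4) = 2 - 3*(4 + l) = 2 + (-12 - 3*l) = -10 - 3*l)
y(W) = 4/3 (y(W) = -4/(-3) = -4*(-⅓) = 4/3)
G(k, p) = -7 - 3*k (G(k, p) = (-10 - 3*k) - 1*(-3) = (-10 - 3*k) + 3 = -7 - 3*k)
-2*G(y(3), -11) = -2*(-7 - 3*4/3) = -2*(-7 - 4) = -2*(-11) = 22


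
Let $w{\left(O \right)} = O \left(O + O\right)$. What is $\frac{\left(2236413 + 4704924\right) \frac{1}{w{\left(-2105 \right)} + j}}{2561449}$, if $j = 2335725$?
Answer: $\frac{6941337}{28682529575975} \approx 2.4201 \cdot 10^{-7}$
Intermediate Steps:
$w{\left(O \right)} = 2 O^{2}$ ($w{\left(O \right)} = O 2 O = 2 O^{2}$)
$\frac{\left(2236413 + 4704924\right) \frac{1}{w{\left(-2105 \right)} + j}}{2561449} = \frac{\left(2236413 + 4704924\right) \frac{1}{2 \left(-2105\right)^{2} + 2335725}}{2561449} = \frac{6941337}{2 \cdot 4431025 + 2335725} \cdot \frac{1}{2561449} = \frac{6941337}{8862050 + 2335725} \cdot \frac{1}{2561449} = \frac{6941337}{11197775} \cdot \frac{1}{2561449} = \frac{6941337}{28682529575975}$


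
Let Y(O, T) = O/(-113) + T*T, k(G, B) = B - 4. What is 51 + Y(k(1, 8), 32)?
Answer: 121471/113 ≈ 1075.0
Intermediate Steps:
k(G, B) = -4 + B
Y(O, T) = T² - O/113 (Y(O, T) = -O/113 + T² = T² - O/113)
51 + Y(k(1, 8), 32) = 51 + (32² - (-4 + 8)/113) = 51 + (1024 - 1/113*4) = 51 + (1024 - 4/113) = 51 + 115708/113 = 121471/113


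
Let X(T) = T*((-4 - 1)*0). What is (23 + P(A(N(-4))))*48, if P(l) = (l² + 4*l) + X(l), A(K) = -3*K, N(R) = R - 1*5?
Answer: 41280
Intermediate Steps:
N(R) = -5 + R (N(R) = R - 5 = -5 + R)
X(T) = 0 (X(T) = T*(-5*0) = T*0 = 0)
P(l) = l² + 4*l (P(l) = (l² + 4*l) + 0 = l² + 4*l)
(23 + P(A(N(-4))))*48 = (23 + (-3*(-5 - 4))*(4 - 3*(-5 - 4)))*48 = (23 + (-3*(-9))*(4 - 3*(-9)))*48 = (23 + 27*(4 + 27))*48 = (23 + 27*31)*48 = (23 + 837)*48 = 860*48 = 41280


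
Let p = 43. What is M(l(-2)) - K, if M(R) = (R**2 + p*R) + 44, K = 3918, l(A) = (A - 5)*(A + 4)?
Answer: -4280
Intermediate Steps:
l(A) = (-5 + A)*(4 + A)
M(R) = 44 + R**2 + 43*R (M(R) = (R**2 + 43*R) + 44 = 44 + R**2 + 43*R)
M(l(-2)) - K = (44 + (-20 + (-2)**2 - 1*(-2))**2 + 43*(-20 + (-2)**2 - 1*(-2))) - 1*3918 = (44 + (-20 + 4 + 2)**2 + 43*(-20 + 4 + 2)) - 3918 = (44 + (-14)**2 + 43*(-14)) - 3918 = (44 + 196 - 602) - 3918 = -362 - 3918 = -4280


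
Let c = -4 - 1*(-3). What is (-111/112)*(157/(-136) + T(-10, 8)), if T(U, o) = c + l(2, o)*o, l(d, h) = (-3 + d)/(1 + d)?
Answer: 10397/2176 ≈ 4.7780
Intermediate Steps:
l(d, h) = (-3 + d)/(1 + d)
c = -1 (c = -4 + 3 = -1)
T(U, o) = -1 - o/3 (T(U, o) = -1 + ((-3 + 2)/(1 + 2))*o = -1 + (-1/3)*o = -1 + ((⅓)*(-1))*o = -1 - o/3)
(-111/112)*(157/(-136) + T(-10, 8)) = (-111/112)*(157/(-136) + (-1 - ⅓*8)) = (-111*1/112)*(157*(-1/136) + (-1 - 8/3)) = -111*(-157/136 - 11/3)/112 = -111/112*(-1967/408) = 10397/2176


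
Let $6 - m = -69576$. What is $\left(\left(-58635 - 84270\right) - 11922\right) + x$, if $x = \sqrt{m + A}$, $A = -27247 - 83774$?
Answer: $-154827 + i \sqrt{41439} \approx -1.5483 \cdot 10^{5} + 203.57 i$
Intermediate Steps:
$m = 69582$ ($m = 6 - -69576 = 6 + 69576 = 69582$)
$A = -111021$
$x = i \sqrt{41439}$ ($x = \sqrt{69582 - 111021} = \sqrt{-41439} = i \sqrt{41439} \approx 203.57 i$)
$\left(\left(-58635 - 84270\right) - 11922\right) + x = \left(\left(-58635 - 84270\right) - 11922\right) + i \sqrt{41439} = \left(-142905 - 11922\right) + i \sqrt{41439} = -154827 + i \sqrt{41439}$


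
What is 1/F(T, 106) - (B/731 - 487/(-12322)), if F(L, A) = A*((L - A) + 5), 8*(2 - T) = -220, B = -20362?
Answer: 1898868265911/68266948178 ≈ 27.815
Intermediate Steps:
T = 59/2 (T = 2 - 1/8*(-220) = 2 + 55/2 = 59/2 ≈ 29.500)
F(L, A) = A*(5 + L - A)
1/F(T, 106) - (B/731 - 487/(-12322)) = 1/(106*(5 + 59/2 - 1*106)) - (-20362/731 - 487/(-12322)) = 1/(106*(5 + 59/2 - 106)) - (-20362*1/731 - 487*(-1/12322)) = 1/(106*(-143/2)) - (-20362/731 + 487/12322) = 1/(-7579) - 1*(-250544567/9007382) = -1/7579 + 250544567/9007382 = 1898868265911/68266948178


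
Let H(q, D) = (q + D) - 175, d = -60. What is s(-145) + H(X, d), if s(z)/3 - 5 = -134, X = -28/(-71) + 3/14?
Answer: -617663/994 ≈ -621.39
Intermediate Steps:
X = 605/994 (X = -28*(-1/71) + 3*(1/14) = 28/71 + 3/14 = 605/994 ≈ 0.60865)
s(z) = -387 (s(z) = 15 + 3*(-134) = 15 - 402 = -387)
H(q, D) = -175 + D + q (H(q, D) = (D + q) - 175 = -175 + D + q)
s(-145) + H(X, d) = -387 + (-175 - 60 + 605/994) = -387 - 232985/994 = -617663/994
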